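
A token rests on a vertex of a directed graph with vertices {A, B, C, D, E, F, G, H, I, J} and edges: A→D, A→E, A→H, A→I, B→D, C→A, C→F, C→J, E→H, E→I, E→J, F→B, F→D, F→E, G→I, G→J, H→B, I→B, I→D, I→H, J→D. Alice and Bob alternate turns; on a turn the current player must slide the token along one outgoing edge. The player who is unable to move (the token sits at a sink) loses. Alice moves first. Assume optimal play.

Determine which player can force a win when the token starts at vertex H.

Label each position W (a win for the player to move) or L (a loss). A position with no legal move is L; any other position is W exactly when some move reaches an L, and L when every move reaches a W.
Every edge goes from a vertex to one that appears earlier in the order D, B, H, I, J, E, F, A, C, G, so processing vertices in that order labels each vertex after all of its successors.
D: no outgoing edge → L
B: can move to D, which is L ⇒ W
H: the only move is to B(W), a W ⇒ L
I: can move to H, which is L ⇒ W
J: can move to D, which is L ⇒ W
E: can move to H, which is L ⇒ W
F: can move to D, which is L ⇒ W
A: can move to H, which is L ⇒ W
C: moves to A(W), F(W), J(W); every one is W ⇒ L
G: moves to J(W), I(W); every one is W ⇒ L
The starting position H is L: whatever Alice does, the opponent receives a W position.

Bob wins.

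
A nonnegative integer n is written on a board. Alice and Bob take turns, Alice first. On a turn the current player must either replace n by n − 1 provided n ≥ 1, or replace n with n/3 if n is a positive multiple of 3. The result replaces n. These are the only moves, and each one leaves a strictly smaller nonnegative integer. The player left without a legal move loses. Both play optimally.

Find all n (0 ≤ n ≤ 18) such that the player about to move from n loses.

Label each position W (a win for the player to move) or L (a loss). A position with no legal move is L; any other position is W exactly when some move reaches an L, and L when every move reaches a W.
n=0: no move → L
n=1: →0(L), so W
n=2: →1(W) only, which is W, so L
n=3: →2(L), so W
n=4: →3(W) only, which is W, so L
n=5: →4(L), so W
n=6: →2(L), so W
n=7: →6(W) only, which is W, so L
n=8: →7(L), so W
n=9: →3(W), 8(W) — all W, so L
n=10: →9(L), so W
n=11: →10(W) only, which is W, so L
n=12: →4(L), so W
n=13: →12(W) only, which is W, so L
n=14: →13(L), so W
n=15: →5(W), 14(W) — all W, so L
n=16: →15(L), so W
n=17: →16(W) only, which is W, so L
n=18: →17(L), so W
The losing starting values of n are exactly the entries labelled L in this table (9 of them).

0, 2, 4, 7, 9, 11, 13, 15, 17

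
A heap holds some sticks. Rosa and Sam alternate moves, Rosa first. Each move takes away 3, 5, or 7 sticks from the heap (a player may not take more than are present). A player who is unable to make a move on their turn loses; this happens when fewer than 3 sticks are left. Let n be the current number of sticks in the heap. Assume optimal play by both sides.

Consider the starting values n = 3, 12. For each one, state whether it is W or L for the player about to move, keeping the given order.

3: W, 12: L

Label each position W (a win for the player to move) or L (a loss). A position with no legal move is L; any other position is W exactly when some move reaches an L, and L when every move reaches a W.
n=0: no move → L
n=1: no move → L
n=2: no move → L
n=3: →0(L), so W
n=4: →1(L), so W
n=5: →2(L), so W
n=6: →1(L), so W
n=7: →2(L), so W
n=8: →1(L), so W
n=9: →2(L), so W
n=10: →7(W), 5(W), 3(W) — all W, so L
n=11: →8(W), 6(W), 4(W) — all W, so L
n=12: →9(W), 7(W), 5(W) — all W, so L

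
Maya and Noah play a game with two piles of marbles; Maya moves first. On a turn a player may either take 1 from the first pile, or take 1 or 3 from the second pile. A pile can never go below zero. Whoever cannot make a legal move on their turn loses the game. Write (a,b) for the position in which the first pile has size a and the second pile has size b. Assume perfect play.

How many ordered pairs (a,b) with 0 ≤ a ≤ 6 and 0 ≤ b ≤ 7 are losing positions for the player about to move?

Use the standard recursion: the mover loses at a terminal position; elsewhere, the mover wins exactly when some move hands the opponent an L position.
Every move lowers a or b (never raises either), so fill the grid row by row in increasing a, and left to right within a row: each cell's successors are then already labelled.
      b=0  b=1  b=2  b=3  b=4  b=5  b=6  b=7
a=0:    L    W    L    W    L    W    L    W
a=1:    W    L    W    L    W    L    W    L
a=2:    L    W    L    W    L    W    L    W
a=3:    W    L    W    L    W    L    W    L
a=4:    L    W    L    W    L    W    L    W
a=5:    W    L    W    L    W    L    W    L
a=6:    L    W    L    W    L    W    L    W
Cells with no legal move (terminal, hence L): (0,0).
The remaining L cells, each justified by listing all of its moves:
(0,2): →(0,1)(W) only, which is W, so L
(0,4): →(0,3)(W), (0,1)(W) — all W, so L
(0,6): →(0,5)(W), (0,3)(W) — all W, so L
(1,1): →(0,1)(W), (1,0)(W) — all W, so L
(1,3): →(0,3)(W), (1,2)(W), (1,0)(W) — all W, so L
(1,5): →(0,5)(W), (1,4)(W), (1,2)(W) — all W, so L
(1,7): →(0,7)(W), (1,6)(W), (1,4)(W) — all W, so L
(2,0): →(1,0)(W) only, which is W, so L
(2,2): →(1,2)(W), (2,1)(W) — all W, so L
(2,4): →(1,4)(W), (2,3)(W), (2,1)(W) — all W, so L
(2,6): →(1,6)(W), (2,5)(W), (2,3)(W) — all W, so L
(3,1): →(2,1)(W), (3,0)(W) — all W, so L
(3,3): →(2,3)(W), (3,2)(W), (3,0)(W) — all W, so L
(3,5): →(2,5)(W), (3,4)(W), (3,2)(W) — all W, so L
(3,7): →(2,7)(W), (3,6)(W), (3,4)(W) — all W, so L
(4,0): →(3,0)(W) only, which is W, so L
(4,2): →(3,2)(W), (4,1)(W) — all W, so L
(4,4): →(3,4)(W), (4,3)(W), (4,1)(W) — all W, so L
(4,6): →(3,6)(W), (4,5)(W), (4,3)(W) — all W, so L
(5,1): →(4,1)(W), (5,0)(W) — all W, so L
(5,3): →(4,3)(W), (5,2)(W), (5,0)(W) — all W, so L
(5,5): →(4,5)(W), (5,4)(W), (5,2)(W) — all W, so L
(5,7): →(4,7)(W), (5,6)(W), (5,4)(W) — all W, so L
(6,0): →(5,0)(W) only, which is W, so L
(6,2): →(5,2)(W), (6,1)(W) — all W, so L
(6,4): →(5,4)(W), (6,3)(W), (6,1)(W) — all W, so L
(6,6): →(5,6)(W), (6,5)(W), (6,3)(W) — all W, so L
Every other cell has at least one move into one of the L cells above, so it is W.
L cells per row: a=0: 4, a=1: 4, a=2: 4, a=3: 4, a=4: 4, a=5: 4, a=6: 4; total 28.

28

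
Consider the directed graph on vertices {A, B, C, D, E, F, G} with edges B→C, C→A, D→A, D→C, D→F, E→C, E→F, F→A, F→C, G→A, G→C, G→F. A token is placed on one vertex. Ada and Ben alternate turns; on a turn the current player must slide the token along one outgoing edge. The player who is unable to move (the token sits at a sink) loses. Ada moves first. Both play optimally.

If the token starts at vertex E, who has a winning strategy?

Work bottom-up. With no move the player to move loses. Otherwise the position is W if at least one move leads to an L position for the opponent, and L if every move leads to a W.
Every edge goes from a vertex to one that appears earlier in the order A, C, F, G, B, D, E, so processing vertices in that order labels each vertex after all of its successors.
A: no outgoing edge → L
C: can move to A, which is L ⇒ W
F: can move to A, which is L ⇒ W
G: can move to A, which is L ⇒ W
B: the only move is to C(W), a W ⇒ L
D: can move to A, which is L ⇒ W
E: moves to F(W), C(W); every one is W ⇒ L
The starting position E is L: whatever Ada does, the opponent receives a W position.

Ben wins.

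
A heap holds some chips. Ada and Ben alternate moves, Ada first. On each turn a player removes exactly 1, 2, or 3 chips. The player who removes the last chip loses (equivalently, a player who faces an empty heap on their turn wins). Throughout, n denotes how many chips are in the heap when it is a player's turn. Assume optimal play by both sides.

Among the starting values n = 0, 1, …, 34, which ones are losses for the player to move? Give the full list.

Label each position W (a win for the player to move) or L (a loss). A position with no legal move is W; any other position is W exactly when some move reaches an L, and L when every move reaches a W.
n=0: no move; the opponent has just taken the last chip and therefore loses → W
n=1: →0(W) only, which is W, so L
n=2: →1(L), so W
n=3: →1(L), so W
n=4: →1(L), so W
n=5: →4(W), 3(W), 2(W) — all W, so L
n=6: →5(L), so W
n=7: →5(L), so W
n=8: →5(L), so W
n=9: →8(W), 7(W), 6(W) — all W, so L
n=10: →9(L), so W
n=11: →9(L), so W
n=12: →9(L), so W
n=13: →12(W), 11(W), 10(W) — all W, so L
n=14: →13(L), so W
n=15: →13(L), so W
n=16: →13(L), so W
n=17: →16(W), 15(W), 14(W) — all W, so L
n=18: →17(L), so W
n=19: →17(L), so W
n=20: →17(L), so W
n=21: →20(W), 19(W), 18(W) — all W, so L
n=22: →21(L), so W
n=23: →21(L), so W
n=24: →21(L), so W
n=25: →24(W), 23(W), 22(W) — all W, so L
n=26: →25(L), so W
n=27: →25(L), so W
n=28: →25(L), so W
n=29: →28(W), 27(W), 26(W) — all W, so L
n=30: →29(L), so W
n=31: →29(L), so W
n=32: →29(L), so W
n=33: →32(W), 31(W), 30(W) — all W, so L
n=34: →33(L), so W
The losing starting values of n are exactly the entries labelled L in this table (9 of them).

1, 5, 9, 13, 17, 21, 25, 29, 33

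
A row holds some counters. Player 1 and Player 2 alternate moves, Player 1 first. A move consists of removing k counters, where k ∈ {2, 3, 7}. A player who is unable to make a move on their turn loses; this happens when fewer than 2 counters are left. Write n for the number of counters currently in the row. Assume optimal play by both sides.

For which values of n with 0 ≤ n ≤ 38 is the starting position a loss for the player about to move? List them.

0, 1, 5, 6, 10, 11, 15, 16, 20, 21, 25, 26, 30, 31, 35, 36

Compute win/loss labels from the base case upward. A position with no move is L. Any other position is W if it can reach an L in one move, else L.
n=0: no move → L
n=1: no move → L
n=2: →0(L), so W
n=3: →1(L), so W
n=4: →1(L), so W
n=5: →3(W), 2(W) — all W, so L
n=6: →4(W), 3(W) — all W, so L
n=7: →5(L), so W
n=8: →6(L), so W
n=9: →6(L), so W
n=10: →8(W), 7(W), 3(W) — all W, so L
n=11: →9(W), 8(W), 4(W) — all W, so L
n=12: →10(L), so W
n=13: →11(L), so W
n=14: →11(L), so W
n=15: →13(W), 12(W), 8(W) — all W, so L
n=16: →14(W), 13(W), 9(W) — all W, so L
n=17: →15(L), so W
n=18: →16(L), so W
n=19: →16(L), so W
n=20: →18(W), 17(W), 13(W) — all W, so L
n=21: →19(W), 18(W), 14(W) — all W, so L
n=22: →20(L), so W
n=23: →21(L), so W
n=24: →21(L), so W
n=25: →23(W), 22(W), 18(W) — all W, so L
n=26: →24(W), 23(W), 19(W) — all W, so L
n=27: →25(L), so W
n=28: →26(L), so W
n=29: →26(L), so W
n=30: →28(W), 27(W), 23(W) — all W, so L
n=31: →29(W), 28(W), 24(W) — all W, so L
n=32: →30(L), so W
n=33: →31(L), so W
n=34: →31(L), so W
n=35: →33(W), 32(W), 28(W) — all W, so L
n=36: →34(W), 33(W), 29(W) — all W, so L
n=37: →35(L), so W
n=38: →36(L), so W
The losing starting values of n are exactly the entries labelled L in this table (16 of them).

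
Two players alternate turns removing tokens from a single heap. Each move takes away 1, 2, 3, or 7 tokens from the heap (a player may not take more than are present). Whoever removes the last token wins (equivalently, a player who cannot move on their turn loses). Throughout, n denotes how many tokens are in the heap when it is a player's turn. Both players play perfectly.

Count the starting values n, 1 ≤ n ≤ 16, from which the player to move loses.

Label each position W (a win for the player to move) or L (a loss). A position with no legal move is L; any other position is W exactly when some move reaches an L, and L when every move reaches a W.
n=0: no move → L
n=1: can move to 0, which is L ⇒ W
n=2: can move to 0, which is L ⇒ W
n=3: can move to 0, which is L ⇒ W
n=4: moves to 3(W), 2(W), 1(W); every one is W ⇒ L
n=5: can move to 4, which is L ⇒ W
n=6: can move to 4, which is L ⇒ W
n=7: can move to 4, which is L ⇒ W
n=8: moves to 7(W), 6(W), 5(W), 1(W); every one is W ⇒ L
n=9: can move to 8, which is L ⇒ W
n=10: can move to 8, which is L ⇒ W
n=11: can move to 8, which is L ⇒ W
n=12: moves to 11(W), 10(W), 9(W), 5(W); every one is W ⇒ L
n=13: can move to 12, which is L ⇒ W
n=14: can move to 12, which is L ⇒ W
n=15: can move to 12, which is L ⇒ W
n=16: moves to 15(W), 14(W), 13(W), 9(W); every one is W ⇒ L
L entries with 1 ≤ n ≤ 16 (n=0 is outside the asked range and is not counted): n = 4, 8, 12, 16; that makes 4.

4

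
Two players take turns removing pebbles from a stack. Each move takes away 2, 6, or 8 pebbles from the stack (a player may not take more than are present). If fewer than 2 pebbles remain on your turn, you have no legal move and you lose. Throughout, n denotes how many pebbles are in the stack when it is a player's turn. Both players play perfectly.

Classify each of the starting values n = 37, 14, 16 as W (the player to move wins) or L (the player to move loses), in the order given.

37: W, 14: L, 16: W

Label each position W (a win for the player to move) or L (a loss). A position with no legal move is L; any other position is W exactly when some move reaches an L, and L when every move reaches a W.
n=0: no move → L
n=1: no move → L
n=2: reaches L-position 0 → W
n=3: reaches L-position 1 → W
n=4: only reaches 2(W), which is W → L
n=5: only reaches 3(W), which is W → L
n=6: reaches L-position 4 → W
n=7: reaches L-position 5 → W
n=8: reaches L-position 0 → W
n=9: reaches L-position 1 → W
n=10: reaches L-position 4 → W
n=11: reaches L-position 5 → W
n=12: reaches L-position 4 → W
n=13: reaches L-position 5 → W
n=14: only reaches 12(W), 8(W), 6(W), all W → L
n=15: only reaches 13(W), 9(W), 7(W), all W → L
n=16: reaches L-position 14 → W
n=17: reaches L-position 15 → W
n=18: only reaches 16(W), 12(W), 10(W), all W → L
n=19: only reaches 17(W), 13(W), 11(W), all W → L
n=20: reaches L-position 18 → W
n=21: reaches L-position 19 → W
n=22: reaches L-position 14 → W
n=23: reaches L-position 15 → W
n=24: reaches L-position 18 → W
n=25: reaches L-position 19 → W
n=26: reaches L-position 18 → W
n=27: reaches L-position 19 → W
n=28: only reaches 26(W), 22(W), 20(W), all W → L
n=29: only reaches 27(W), 23(W), 21(W), all W → L
n=30: reaches L-position 28 → W
n=31: reaches L-position 29 → W
n=32: only reaches 30(W), 26(W), 24(W), all W → L
n=33: only reaches 31(W), 27(W), 25(W), all W → L
n=34: reaches L-position 32 → W
n=35: reaches L-position 33 → W
n=36: reaches L-position 28 → W
n=37: reaches L-position 29 → W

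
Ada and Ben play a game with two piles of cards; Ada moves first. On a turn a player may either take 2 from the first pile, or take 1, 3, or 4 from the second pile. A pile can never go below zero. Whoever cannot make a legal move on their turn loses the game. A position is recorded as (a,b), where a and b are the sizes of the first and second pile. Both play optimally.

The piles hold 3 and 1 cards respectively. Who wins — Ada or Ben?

Ben wins.

Classify positions by backward induction: terminal positions (no move available) are L. From any other position, the mover wins iff some move reaches an L.
No move ever increases a pile, so every position that can arise here has a ≤ 3 and b ≤ 1; it is enough to label the cells with 0 ≤ a ≤ 3 and 0 ≤ b ≤ 1.
Every move lowers a or b (never raises either), so fill the grid row by row in increasing a, and left to right within a row: each cell's successors are then already labelled.
      b=0  b=1
a=0:    L    W
a=1:    L    W
a=2:    W    L
a=3:    W    L
Cells with no legal move (terminal, hence L): (0,0), (1,0).
The remaining L cells, each justified by listing all of its moves:
(2,1): →(0,1)(W), (2,0)(W) — all W, so L
(3,1): →(1,1)(W), (3,0)(W) — all W, so L
Every other cell has at least one move into one of the L cells above, so it is W.
The starting position (3,1) is L: whatever Ada does, the opponent receives a W position.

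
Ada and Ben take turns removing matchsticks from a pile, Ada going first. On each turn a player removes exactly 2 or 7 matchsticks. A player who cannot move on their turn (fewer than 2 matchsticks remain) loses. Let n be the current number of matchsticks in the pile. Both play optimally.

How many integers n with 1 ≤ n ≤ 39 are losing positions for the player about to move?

Use the standard recursion: the mover loses at a terminal position; elsewhere, the mover wins exactly when some move hands the opponent an L position.
n=0: no move → L
n=1: no move → L
n=2: can move to 0, which is L ⇒ W
n=3: can move to 1, which is L ⇒ W
n=4: the only move is to 2(W), a W ⇒ L
n=5: the only move is to 3(W), a W ⇒ L
n=6: can move to 4, which is L ⇒ W
n=7: can move to 5, which is L ⇒ W
n=8: can move to 1, which is L ⇒ W
n=9: moves to 7(W), 2(W); every one is W ⇒ L
n=10: moves to 8(W), 3(W); every one is W ⇒ L
n=11: can move to 9, which is L ⇒ W
n=12: can move to 10, which is L ⇒ W
n=13: moves to 11(W), 6(W); every one is W ⇒ L
n=14: moves to 12(W), 7(W); every one is W ⇒ L
n=15: can move to 13, which is L ⇒ W
n=16: can move to 14, which is L ⇒ W
n=17: can move to 10, which is L ⇒ W
n=18: moves to 16(W), 11(W); every one is W ⇒ L
n=19: moves to 17(W), 12(W); every one is W ⇒ L
n=20: can move to 18, which is L ⇒ W
n=21: can move to 19, which is L ⇒ W
n=22: moves to 20(W), 15(W); every one is W ⇒ L
n=23: moves to 21(W), 16(W); every one is W ⇒ L
n=24: can move to 22, which is L ⇒ W
n=25: can move to 23, which is L ⇒ W
n=26: can move to 19, which is L ⇒ W
n=27: moves to 25(W), 20(W); every one is W ⇒ L
n=28: moves to 26(W), 21(W); every one is W ⇒ L
n=29: can move to 27, which is L ⇒ W
n=30: can move to 28, which is L ⇒ W
n=31: moves to 29(W), 24(W); every one is W ⇒ L
n=32: moves to 30(W), 25(W); every one is W ⇒ L
n=33: can move to 31, which is L ⇒ W
n=34: can move to 32, which is L ⇒ W
n=35: can move to 28, which is L ⇒ W
n=36: moves to 34(W), 29(W); every one is W ⇒ L
n=37: moves to 35(W), 30(W); every one is W ⇒ L
n=38: can move to 36, which is L ⇒ W
n=39: can move to 37, which is L ⇒ W
L entries with 1 ≤ n ≤ 39 (n=0 is outside the asked range and is not counted): n = 1, 4, 5, 9, 10, 13, 14, 18, 19, 22, 23, 27, 28, 31, 32, 36, 37; that makes 17.

17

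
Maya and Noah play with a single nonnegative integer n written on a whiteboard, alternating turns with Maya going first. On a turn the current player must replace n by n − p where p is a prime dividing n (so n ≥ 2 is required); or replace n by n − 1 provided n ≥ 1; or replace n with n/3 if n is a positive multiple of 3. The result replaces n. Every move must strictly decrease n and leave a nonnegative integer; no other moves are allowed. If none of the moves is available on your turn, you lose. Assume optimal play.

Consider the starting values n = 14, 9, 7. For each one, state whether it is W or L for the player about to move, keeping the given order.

14: L, 9: W, 7: W

Use the standard recursion: the mover loses at a terminal position; elsewhere, the mover wins exactly when some move hands the opponent an L position.
n=0: no move → L
n=1: →0(L), so W
n=2: →0(L), so W
n=3: →0(L), so W
n=4: →2(W), 3(W) — all W, so L
n=5: →0(L), so W
n=6: →4(L), so W
n=7: →0(L), so W
n=8: →6(W), 7(W) — all W, so L
n=9: →8(L), so W
n=10: →8(L), so W
n=11: →0(L), so W
n=12: →4(L), so W
n=13: →0(L), so W
n=14: →7(W), 12(W), 13(W) — all W, so L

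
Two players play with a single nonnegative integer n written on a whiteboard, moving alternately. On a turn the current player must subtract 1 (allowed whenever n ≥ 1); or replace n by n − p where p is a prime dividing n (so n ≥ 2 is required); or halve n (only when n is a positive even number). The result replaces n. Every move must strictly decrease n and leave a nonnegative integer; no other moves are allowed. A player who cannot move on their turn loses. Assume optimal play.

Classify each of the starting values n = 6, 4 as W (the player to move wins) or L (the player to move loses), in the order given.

Classify positions by backward induction: terminal positions (no move available) are L. From any other position, the mover wins iff some move reaches an L.
n=0: no move → L
n=1: W (go to 0, an L position)
n=2: W (go to 0, an L position)
n=3: W (go to 0, an L position)
n=4: L (options 2(W), 3(W) are all W)
n=5: W (go to 0, an L position)
n=6: W (go to 4, an L position)

6: W, 4: L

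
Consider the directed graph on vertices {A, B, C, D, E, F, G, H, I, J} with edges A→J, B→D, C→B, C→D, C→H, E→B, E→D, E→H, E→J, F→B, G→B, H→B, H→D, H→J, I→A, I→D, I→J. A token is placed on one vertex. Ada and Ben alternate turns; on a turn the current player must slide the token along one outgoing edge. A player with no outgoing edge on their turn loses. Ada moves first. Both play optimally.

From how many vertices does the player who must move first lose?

Work bottom-up. With no move the player to move loses. Otherwise the position is W if at least one move leads to an L position for the opponent, and L if every move leads to a W.
Every edge goes from a vertex to one that appears earlier in the order D, J, B, A, I, H, F, E, G, C, so processing vertices in that order labels each vertex after all of its successors.
D: no outgoing edge → L
J: no outgoing edge → L
B: →D(L), so W
A: →J(L), so W
I: →J(L), so W
H: →J(L), so W
F: →B(W) only, which is W, so L
E: →J(L), so W
G: →B(W) only, which is W, so L
C: →D(L), so W
The L vertices are D, F, G, J; that is 4 in all.

4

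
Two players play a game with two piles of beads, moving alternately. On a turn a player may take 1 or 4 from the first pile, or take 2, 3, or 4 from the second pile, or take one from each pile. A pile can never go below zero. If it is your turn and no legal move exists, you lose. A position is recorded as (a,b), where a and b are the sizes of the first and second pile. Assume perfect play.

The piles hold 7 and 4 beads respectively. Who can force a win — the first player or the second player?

The first player wins.

Work bottom-up. With no move the player to move loses. Otherwise the position is W if at least one move leads to an L position for the opponent, and L if every move leads to a W.
No move ever increases a pile, so every position that can arise here has a ≤ 7 and b ≤ 4; it is enough to label the cells with 0 ≤ a ≤ 7 and 0 ≤ b ≤ 4.
Every move lowers a or b (never raises either), so fill the grid row by row in increasing a, and left to right within a row: each cell's successors are then already labelled.
      b=0  b=1  b=2  b=3  b=4
a=0:    L    L    W    W    W
a=1:    W    W    W    L    L
a=2:    L    L    W    W    W
a=3:    W    W    W    L    L
a=4:    W    W    L    W    W
a=5:    L    L    W    W    W
a=6:    W    W    W    L    L
a=7:    L    L    W    W    W
Cells with no legal move (terminal, hence L): (0,0), (0,1).
The remaining L cells, each justified by listing all of its moves:
(1,3): L (options (0,3)(W), (1,1)(W), (1,0)(W), (0,2)(W) are all W)
(1,4): L (options (0,4)(W), (1,2)(W), (1,1)(W), (1,0)(W), (0,3)(W) are all W)
(2,0): L (sole option (1,0)(W) is W)
(2,1): L (options (1,1)(W), (1,0)(W) are all W)
(3,3): L (options (2,3)(W), (3,1)(W), (3,0)(W), (2,2)(W) are all W)
(3,4): L (options (2,4)(W), (3,2)(W), (3,1)(W), (3,0)(W), (2,3)(W) are all W)
(4,2): L (options (3,2)(W), (0,2)(W), (4,0)(W), (3,1)(W) are all W)
(5,0): L (options (4,0)(W), (1,0)(W) are all W)
(5,1): L (options (4,1)(W), (1,1)(W), (4,0)(W) are all W)
(6,3): L (options (5,3)(W), (2,3)(W), (6,1)(W), (6,0)(W), (5,2)(W) are all W)
(6,4): L (options (5,4)(W), (2,4)(W), (6,2)(W), (6,1)(W), (6,0)(W), (5,3)(W) are all W)
(7,0): L (options (6,0)(W), (3,0)(W) are all W)
(7,1): L (options (6,1)(W), (3,1)(W), (6,0)(W) are all W)
Every other cell has at least one move into one of the L cells above, so it is W.
The starting position (7,4) is W: the player to move should move to (6,4), handing over an L position.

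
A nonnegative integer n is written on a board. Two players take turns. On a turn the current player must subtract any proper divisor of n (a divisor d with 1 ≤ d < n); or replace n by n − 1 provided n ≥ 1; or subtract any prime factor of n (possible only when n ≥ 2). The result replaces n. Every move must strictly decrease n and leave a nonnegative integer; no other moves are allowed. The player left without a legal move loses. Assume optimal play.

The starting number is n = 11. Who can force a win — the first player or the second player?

The first player wins.

Work bottom-up. With no move the player to move loses. Otherwise the position is W if at least one move leads to an L position for the opponent, and L if every move leads to a W.
n=0: no move → L
n=1: →0(L), so W
n=2: →0(L), so W
n=3: →0(L), so W
n=4: →2(W), 3(W) — all W, so L
n=5: →0(L), so W
n=6: →4(L), so W
n=7: →0(L), so W
n=8: →4(L), so W
n=9: →6(W), 8(W) — all W, so L
n=10: →9(L), so W
n=11: →0(L), so W
From 11 the player to move can move to 0, reaching an L position.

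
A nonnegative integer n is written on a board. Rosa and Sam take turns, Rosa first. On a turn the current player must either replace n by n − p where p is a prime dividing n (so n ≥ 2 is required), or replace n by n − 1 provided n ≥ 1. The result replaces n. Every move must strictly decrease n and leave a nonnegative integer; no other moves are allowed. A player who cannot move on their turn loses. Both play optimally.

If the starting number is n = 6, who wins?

Rosa wins.

Positions with no move are L. A position that does have a move is losing for the player to move precisely when every available move leads to a winning position for the opponent. Fill in the labels:
n=0: no move → L
n=1: W (go to 0, an L position)
n=2: W (go to 0, an L position)
n=3: W (go to 0, an L position)
n=4: L (options 2(W), 3(W) are all W)
n=5: W (go to 0, an L position)
n=6: W (go to 4, an L position)
From 6 Rosa can move to 4, reaching an L position.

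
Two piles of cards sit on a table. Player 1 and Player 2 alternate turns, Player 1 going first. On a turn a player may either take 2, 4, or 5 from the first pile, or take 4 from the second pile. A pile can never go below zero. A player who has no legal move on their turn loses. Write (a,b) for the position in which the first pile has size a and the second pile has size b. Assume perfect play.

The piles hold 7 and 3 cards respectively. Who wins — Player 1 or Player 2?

Use the standard recursion: the mover loses at a terminal position; elsewhere, the mover wins exactly when some move hands the opponent an L position.
No move ever increases a pile, so every position that can arise here has a ≤ 7 and b ≤ 3; it is enough to label the cells with 0 ≤ a ≤ 7 and 0 ≤ b ≤ 3.
Every move lowers a or b (never raises either), so fill the grid row by row in increasing a, and left to right within a row: each cell's successors are then already labelled.
      b=0  b=1  b=2  b=3
a=0:    L    L    L    L
a=1:    L    L    L    L
a=2:    W    W    W    W
a=3:    W    W    W    W
a=4:    W    W    W    W
a=5:    W    W    W    W
a=6:    W    W    W    W
a=7:    L    L    L    L
Cells with no legal move (terminal, hence L): (0,0), (0,1), (0,2), (0,3), (1,0), (1,1), (1,2), (1,3).
The remaining L cells, each justified by listing all of its moves:
(7,0): moves to (5,0)(W), (3,0)(W), (2,0)(W); every one is W ⇒ L
(7,1): moves to (5,1)(W), (3,1)(W), (2,1)(W); every one is W ⇒ L
(7,2): moves to (5,2)(W), (3,2)(W), (2,2)(W); every one is W ⇒ L
(7,3): moves to (5,3)(W), (3,3)(W), (2,3)(W); every one is W ⇒ L
Every other cell has at least one move into one of the L cells above, so it is W.
The starting position (7,3) is L: whatever Player 1 does, the opponent receives a W position.

Player 2 wins.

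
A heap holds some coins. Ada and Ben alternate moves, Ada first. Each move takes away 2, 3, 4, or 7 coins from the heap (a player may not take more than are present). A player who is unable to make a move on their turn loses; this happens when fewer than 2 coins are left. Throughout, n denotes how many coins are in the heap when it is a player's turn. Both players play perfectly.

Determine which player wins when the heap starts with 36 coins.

Ada wins.

Positions with no move are L. A position that does have a move is losing for the player to move precisely when every available move leads to a winning position for the opponent. Fill in the labels:
n=0: no move → L
n=1: no move → L
n=2: →0(L), so W
n=3: →1(L), so W
n=4: →1(L), so W
n=5: →1(L), so W
n=6: →4(W), 3(W), 2(W) — all W, so L
n=7: →0(L), so W
n=8: →6(L), so W
n=9: →6(L), so W
n=10: →6(L), so W
n=11: →9(W), 8(W), 7(W), 4(W) — all W, so L
n=12: →10(W), 9(W), 8(W), 5(W) — all W, so L
n=13: →11(L), so W
n=14: →12(L), so W
n=15: →12(L), so W
n=16: →12(L), so W
n=17: →15(W), 14(W), 13(W), 10(W) — all W, so L
n=18: →11(L), so W
n=19: →17(L), so W
n=20: →17(L), so W
n=21: →17(L), so W
n=22: →20(W), 19(W), 18(W), 15(W) — all W, so L
n=23: →21(W), 20(W), 19(W), 16(W) — all W, so L
n=24: →22(L), so W
n=25: →23(L), so W
n=26: →23(L), so W
n=27: →23(L), so W
n=28: →26(W), 25(W), 24(W), 21(W) — all W, so L
n=29: →22(L), so W
n=30: →28(L), so W
n=31: →28(L), so W
n=32: →28(L), so W
n=33: →31(W), 30(W), 29(W), 26(W) — all W, so L
n=34: →32(W), 31(W), 30(W), 27(W) — all W, so L
n=35: →33(L), so W
n=36: →34(L), so W
From 36 Ada can remove 2, leaving 34, reaching an L position.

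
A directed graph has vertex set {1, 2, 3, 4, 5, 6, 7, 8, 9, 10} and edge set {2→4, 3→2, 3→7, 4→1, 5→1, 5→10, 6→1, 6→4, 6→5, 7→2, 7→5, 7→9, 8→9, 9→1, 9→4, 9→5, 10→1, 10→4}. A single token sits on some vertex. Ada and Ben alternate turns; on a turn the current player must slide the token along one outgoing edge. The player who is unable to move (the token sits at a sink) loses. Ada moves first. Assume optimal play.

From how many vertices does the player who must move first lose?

3

Positions with no move are L. A position that does have a move is losing for the player to move precisely when every available move leads to a winning position for the opponent. Fill in the labels:
Every edge goes from a vertex to one that appears earlier in the order 1, 4, 10, 5, 2, 6, 9, 7, 8, 3, so processing vertices in that order labels each vertex after all of its successors.
1: no outgoing edge → L
4: reaches L-position 1 → W
10: reaches L-position 1 → W
5: reaches L-position 1 → W
2: only reaches 4(W), which is W → L
6: reaches L-position 1 → W
9: reaches L-position 1 → W
7: reaches L-position 2 → W
8: only reaches 9(W), which is W → L
3: reaches L-position 2 → W
The L vertices are 1, 2, 8; that is 3 in all.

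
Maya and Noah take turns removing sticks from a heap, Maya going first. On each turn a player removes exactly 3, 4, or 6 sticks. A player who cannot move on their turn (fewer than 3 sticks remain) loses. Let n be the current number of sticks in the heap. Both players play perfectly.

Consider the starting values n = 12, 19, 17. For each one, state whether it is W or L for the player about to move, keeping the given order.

12: W, 19: L, 17: W

Compute win/loss labels from the base case upward. A position with no move is L. Any other position is W if it can reach an L in one move, else L.
n=0: no move → L
n=1: no move → L
n=2: no move → L
n=3: can move to 0, which is L ⇒ W
n=4: can move to 1, which is L ⇒ W
n=5: can move to 2, which is L ⇒ W
n=6: can move to 2, which is L ⇒ W
n=7: can move to 1, which is L ⇒ W
n=8: can move to 2, which is L ⇒ W
n=9: moves to 6(W), 5(W), 3(W); every one is W ⇒ L
n=10: moves to 7(W), 6(W), 4(W); every one is W ⇒ L
n=11: moves to 8(W), 7(W), 5(W); every one is W ⇒ L
n=12: can move to 9, which is L ⇒ W
n=13: can move to 10, which is L ⇒ W
n=14: can move to 11, which is L ⇒ W
n=15: can move to 11, which is L ⇒ W
n=16: can move to 10, which is L ⇒ W
n=17: can move to 11, which is L ⇒ W
n=18: moves to 15(W), 14(W), 12(W); every one is W ⇒ L
n=19: moves to 16(W), 15(W), 13(W); every one is W ⇒ L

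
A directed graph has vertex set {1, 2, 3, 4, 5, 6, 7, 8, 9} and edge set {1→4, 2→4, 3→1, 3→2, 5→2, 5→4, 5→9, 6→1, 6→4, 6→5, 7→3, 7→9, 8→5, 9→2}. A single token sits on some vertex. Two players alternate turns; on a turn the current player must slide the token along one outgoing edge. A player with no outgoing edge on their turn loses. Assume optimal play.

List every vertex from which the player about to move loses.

Label each position W (a win for the player to move) or L (a loss). A position with no legal move is L; any other position is W exactly when some move reaches an L, and L when every move reaches a W.
Every edge goes from a vertex to one that appears earlier in the order 4, 1, 2, 3, 9, 5, 8, 6, 7, so processing vertices in that order labels each vertex after all of its successors.
4: no outgoing edge → L
1: →4(L), so W
2: →4(L), so W
3: →2(W), 1(W) — all W, so L
9: →2(W) only, which is W, so L
5: →9(L), so W
8: →5(W) only, which is W, so L
6: →4(L), so W
7: →9(L), so W
Reading off the rows marked L gives the requested list; there are 4 such vertices.

3, 4, 8, 9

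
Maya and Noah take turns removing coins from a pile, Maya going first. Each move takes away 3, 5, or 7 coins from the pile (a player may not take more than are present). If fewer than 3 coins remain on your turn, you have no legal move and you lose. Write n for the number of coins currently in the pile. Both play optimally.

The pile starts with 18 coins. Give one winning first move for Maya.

Remove 7, leaving 11.

Classify positions by backward induction: terminal positions (no move available) are L. From any other position, the mover wins iff some move reaches an L.
n=0: no move → L
n=1: no move → L
n=2: no move → L
n=3: W (go to 0, an L position)
n=4: W (go to 1, an L position)
n=5: W (go to 2, an L position)
n=6: W (go to 1, an L position)
n=7: W (go to 2, an L position)
n=8: W (go to 1, an L position)
n=9: W (go to 2, an L position)
n=10: L (options 7(W), 5(W), 3(W) are all W)
n=11: L (options 8(W), 6(W), 4(W) are all W)
n=12: L (options 9(W), 7(W), 5(W) are all W)
n=13: W (go to 10, an L position)
n=14: W (go to 11, an L position)
n=15: W (go to 12, an L position)
n=16: W (go to 11, an L position)
n=17: W (go to 12, an L position)
n=18: W (go to 11, an L position)
From 18, the L positions reachable in one move are: 11.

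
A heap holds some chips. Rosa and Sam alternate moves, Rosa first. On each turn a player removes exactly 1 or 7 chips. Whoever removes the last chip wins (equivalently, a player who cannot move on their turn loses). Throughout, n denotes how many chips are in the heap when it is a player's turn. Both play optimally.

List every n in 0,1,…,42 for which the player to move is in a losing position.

Classify positions by backward induction: terminal positions (no move available) are L. From any other position, the mover wins iff some move reaches an L.
n=0: no move → L
n=1: reaches L-position 0 → W
n=2: only reaches 1(W), which is W → L
n=3: reaches L-position 2 → W
n=4: only reaches 3(W), which is W → L
n=5: reaches L-position 4 → W
n=6: only reaches 5(W), which is W → L
n=7: reaches L-position 6 → W
n=8: only reaches 7(W), 1(W), all W → L
n=9: reaches L-position 8 → W
n=10: only reaches 9(W), 3(W), all W → L
n=11: reaches L-position 10 → W
n=12: only reaches 11(W), 5(W), all W → L
n=13: reaches L-position 12 → W
n=14: only reaches 13(W), 7(W), all W → L
n=15: reaches L-position 14 → W
n=16: only reaches 15(W), 9(W), all W → L
n=17: reaches L-position 16 → W
n=18: only reaches 17(W), 11(W), all W → L
n=19: reaches L-position 18 → W
n=20: only reaches 19(W), 13(W), all W → L
n=21: reaches L-position 20 → W
n=22: only reaches 21(W), 15(W), all W → L
n=23: reaches L-position 22 → W
n=24: only reaches 23(W), 17(W), all W → L
n=25: reaches L-position 24 → W
n=26: only reaches 25(W), 19(W), all W → L
n=27: reaches L-position 26 → W
n=28: only reaches 27(W), 21(W), all W → L
n=29: reaches L-position 28 → W
n=30: only reaches 29(W), 23(W), all W → L
n=31: reaches L-position 30 → W
n=32: only reaches 31(W), 25(W), all W → L
n=33: reaches L-position 32 → W
n=34: only reaches 33(W), 27(W), all W → L
n=35: reaches L-position 34 → W
n=36: only reaches 35(W), 29(W), all W → L
n=37: reaches L-position 36 → W
n=38: only reaches 37(W), 31(W), all W → L
n=39: reaches L-position 38 → W
n=40: only reaches 39(W), 33(W), all W → L
n=41: reaches L-position 40 → W
n=42: only reaches 41(W), 35(W), all W → L
Reading off the rows marked L gives the requested list; there are 22 such values of n.

0, 2, 4, 6, 8, 10, 12, 14, 16, 18, 20, 22, 24, 26, 28, 30, 32, 34, 36, 38, 40, 42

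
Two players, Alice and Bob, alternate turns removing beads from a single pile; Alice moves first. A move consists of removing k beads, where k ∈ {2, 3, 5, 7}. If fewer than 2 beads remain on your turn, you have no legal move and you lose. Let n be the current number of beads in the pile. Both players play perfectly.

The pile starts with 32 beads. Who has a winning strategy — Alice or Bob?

Alice wins.

Classify positions by backward induction: terminal positions (no move available) are L. From any other position, the mover wins iff some move reaches an L.
n=0: no move → L
n=1: no move → L
n=2: →0(L), so W
n=3: →1(L), so W
n=4: →1(L), so W
n=5: →0(L), so W
n=6: →1(L), so W
n=7: →0(L), so W
n=8: →1(L), so W
n=9: →7(W), 6(W), 4(W), 2(W) — all W, so L
n=10: →8(W), 7(W), 5(W), 3(W) — all W, so L
n=11: →9(L), so W
n=12: →10(L), so W
n=13: →10(L), so W
n=14: →9(L), so W
n=15: →10(L), so W
n=16: →9(L), so W
n=17: →10(L), so W
n=18: →16(W), 15(W), 13(W), 11(W) — all W, so L
n=19: →17(W), 16(W), 14(W), 12(W) — all W, so L
n=20: →18(L), so W
n=21: →19(L), so W
n=22: →19(L), so W
n=23: →18(L), so W
n=24: →19(L), so W
n=25: →18(L), so W
n=26: →19(L), so W
n=27: →25(W), 24(W), 22(W), 20(W) — all W, so L
n=28: →26(W), 25(W), 23(W), 21(W) — all W, so L
n=29: →27(L), so W
n=30: →28(L), so W
n=31: →28(L), so W
n=32: →27(L), so W
The starting position 32 is W: Alice should remove 5, leaving 27, handing over an L position.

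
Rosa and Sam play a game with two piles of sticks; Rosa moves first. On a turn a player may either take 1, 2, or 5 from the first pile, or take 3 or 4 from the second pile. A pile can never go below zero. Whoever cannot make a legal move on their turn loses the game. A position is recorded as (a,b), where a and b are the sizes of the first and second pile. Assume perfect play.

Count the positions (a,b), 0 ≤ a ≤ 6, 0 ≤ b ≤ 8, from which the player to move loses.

23

Work bottom-up. With no move the player to move loses. Otherwise the position is W if at least one move leads to an L position for the opponent, and L if every move leads to a W.
Every move lowers a or b (never raises either), so fill the grid row by row in increasing a, and left to right within a row: each cell's successors are then already labelled.
      b=0  b=1  b=2  b=3  b=4  b=5  b=6  b=7  b=8
a=0:    L    L    L    W    W    W    W    L    L
a=1:    W    W    W    L    L    L    W    W    W
a=2:    W    W    W    W    W    W    L    W    W
a=3:    L    L    L    W    W    W    W    L    L
a=4:    W    W    W    L    L    L    W    W    W
a=5:    W    W    W    W    W    W    L    W    W
a=6:    L    L    L    W    W    W    W    L    L
Cells with no legal move (terminal, hence L): (0,0), (0,1), (0,2).
The remaining L cells, each justified by listing all of its moves:
(0,7): moves to (0,4)(W), (0,3)(W); every one is W ⇒ L
(0,8): moves to (0,5)(W), (0,4)(W); every one is W ⇒ L
(1,3): moves to (0,3)(W), (1,0)(W); every one is W ⇒ L
(1,4): moves to (0,4)(W), (1,1)(W), (1,0)(W); every one is W ⇒ L
(1,5): moves to (0,5)(W), (1,2)(W), (1,1)(W); every one is W ⇒ L
(2,6): moves to (1,6)(W), (0,6)(W), (2,3)(W), (2,2)(W); every one is W ⇒ L
(3,0): moves to (2,0)(W), (1,0)(W); every one is W ⇒ L
(3,1): moves to (2,1)(W), (1,1)(W); every one is W ⇒ L
(3,2): moves to (2,2)(W), (1,2)(W); every one is W ⇒ L
(3,7): moves to (2,7)(W), (1,7)(W), (3,4)(W), (3,3)(W); every one is W ⇒ L
(3,8): moves to (2,8)(W), (1,8)(W), (3,5)(W), (3,4)(W); every one is W ⇒ L
(4,3): moves to (3,3)(W), (2,3)(W), (4,0)(W); every one is W ⇒ L
(4,4): moves to (3,4)(W), (2,4)(W), (4,1)(W), (4,0)(W); every one is W ⇒ L
(4,5): moves to (3,5)(W), (2,5)(W), (4,2)(W), (4,1)(W); every one is W ⇒ L
(5,6): moves to (4,6)(W), (3,6)(W), (0,6)(W), (5,3)(W), (5,2)(W); every one is W ⇒ L
(6,0): moves to (5,0)(W), (4,0)(W), (1,0)(W); every one is W ⇒ L
(6,1): moves to (5,1)(W), (4,1)(W), (1,1)(W); every one is W ⇒ L
(6,2): moves to (5,2)(W), (4,2)(W), (1,2)(W); every one is W ⇒ L
(6,7): moves to (5,7)(W), (4,7)(W), (1,7)(W), (6,4)(W), (6,3)(W); every one is W ⇒ L
(6,8): moves to (5,8)(W), (4,8)(W), (1,8)(W), (6,5)(W), (6,4)(W); every one is W ⇒ L
Every other cell has at least one move into one of the L cells above, so it is W.
L cells per row: a=0: 5, a=1: 3, a=2: 1, a=3: 5, a=4: 3, a=5: 1, a=6: 5; total 23.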